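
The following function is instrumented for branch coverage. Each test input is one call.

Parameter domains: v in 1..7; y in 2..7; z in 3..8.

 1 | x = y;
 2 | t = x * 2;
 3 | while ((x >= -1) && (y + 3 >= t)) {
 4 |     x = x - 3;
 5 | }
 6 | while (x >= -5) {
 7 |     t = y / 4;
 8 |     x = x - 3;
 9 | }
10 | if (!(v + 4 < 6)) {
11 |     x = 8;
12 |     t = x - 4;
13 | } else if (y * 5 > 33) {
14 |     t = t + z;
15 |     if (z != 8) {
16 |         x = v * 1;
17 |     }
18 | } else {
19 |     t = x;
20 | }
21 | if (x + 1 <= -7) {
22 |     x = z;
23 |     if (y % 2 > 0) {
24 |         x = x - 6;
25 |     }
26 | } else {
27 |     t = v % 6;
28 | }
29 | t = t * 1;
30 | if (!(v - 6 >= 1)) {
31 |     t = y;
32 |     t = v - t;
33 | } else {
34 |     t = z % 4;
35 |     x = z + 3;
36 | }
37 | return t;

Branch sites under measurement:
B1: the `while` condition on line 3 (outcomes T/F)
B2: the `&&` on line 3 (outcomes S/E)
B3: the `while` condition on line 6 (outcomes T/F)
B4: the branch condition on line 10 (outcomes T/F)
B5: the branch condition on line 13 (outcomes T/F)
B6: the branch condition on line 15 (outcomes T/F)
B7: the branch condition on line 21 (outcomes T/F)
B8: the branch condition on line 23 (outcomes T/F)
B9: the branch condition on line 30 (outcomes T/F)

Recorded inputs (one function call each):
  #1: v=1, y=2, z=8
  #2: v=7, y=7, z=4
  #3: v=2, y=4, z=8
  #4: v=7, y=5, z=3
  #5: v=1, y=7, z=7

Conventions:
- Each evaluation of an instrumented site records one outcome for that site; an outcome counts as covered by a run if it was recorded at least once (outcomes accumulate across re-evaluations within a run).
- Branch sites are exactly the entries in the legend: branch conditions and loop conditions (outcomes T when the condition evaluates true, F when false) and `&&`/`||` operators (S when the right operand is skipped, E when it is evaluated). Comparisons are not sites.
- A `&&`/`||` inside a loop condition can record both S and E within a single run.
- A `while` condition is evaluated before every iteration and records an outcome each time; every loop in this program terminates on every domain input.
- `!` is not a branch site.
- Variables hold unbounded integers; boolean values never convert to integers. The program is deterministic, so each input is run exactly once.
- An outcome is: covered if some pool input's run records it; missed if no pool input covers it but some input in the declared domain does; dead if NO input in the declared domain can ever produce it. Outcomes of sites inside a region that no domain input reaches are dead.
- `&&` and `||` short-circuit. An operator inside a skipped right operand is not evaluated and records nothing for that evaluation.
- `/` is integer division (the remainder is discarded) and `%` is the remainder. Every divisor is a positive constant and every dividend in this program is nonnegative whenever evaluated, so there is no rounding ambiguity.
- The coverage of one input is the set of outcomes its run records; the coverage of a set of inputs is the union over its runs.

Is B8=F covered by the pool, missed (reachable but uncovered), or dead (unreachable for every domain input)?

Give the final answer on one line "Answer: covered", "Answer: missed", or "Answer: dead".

no pool input records B8=F
but domain input (v=1, y=4, z=3) does record it -> reachable, so missed

Answer: missed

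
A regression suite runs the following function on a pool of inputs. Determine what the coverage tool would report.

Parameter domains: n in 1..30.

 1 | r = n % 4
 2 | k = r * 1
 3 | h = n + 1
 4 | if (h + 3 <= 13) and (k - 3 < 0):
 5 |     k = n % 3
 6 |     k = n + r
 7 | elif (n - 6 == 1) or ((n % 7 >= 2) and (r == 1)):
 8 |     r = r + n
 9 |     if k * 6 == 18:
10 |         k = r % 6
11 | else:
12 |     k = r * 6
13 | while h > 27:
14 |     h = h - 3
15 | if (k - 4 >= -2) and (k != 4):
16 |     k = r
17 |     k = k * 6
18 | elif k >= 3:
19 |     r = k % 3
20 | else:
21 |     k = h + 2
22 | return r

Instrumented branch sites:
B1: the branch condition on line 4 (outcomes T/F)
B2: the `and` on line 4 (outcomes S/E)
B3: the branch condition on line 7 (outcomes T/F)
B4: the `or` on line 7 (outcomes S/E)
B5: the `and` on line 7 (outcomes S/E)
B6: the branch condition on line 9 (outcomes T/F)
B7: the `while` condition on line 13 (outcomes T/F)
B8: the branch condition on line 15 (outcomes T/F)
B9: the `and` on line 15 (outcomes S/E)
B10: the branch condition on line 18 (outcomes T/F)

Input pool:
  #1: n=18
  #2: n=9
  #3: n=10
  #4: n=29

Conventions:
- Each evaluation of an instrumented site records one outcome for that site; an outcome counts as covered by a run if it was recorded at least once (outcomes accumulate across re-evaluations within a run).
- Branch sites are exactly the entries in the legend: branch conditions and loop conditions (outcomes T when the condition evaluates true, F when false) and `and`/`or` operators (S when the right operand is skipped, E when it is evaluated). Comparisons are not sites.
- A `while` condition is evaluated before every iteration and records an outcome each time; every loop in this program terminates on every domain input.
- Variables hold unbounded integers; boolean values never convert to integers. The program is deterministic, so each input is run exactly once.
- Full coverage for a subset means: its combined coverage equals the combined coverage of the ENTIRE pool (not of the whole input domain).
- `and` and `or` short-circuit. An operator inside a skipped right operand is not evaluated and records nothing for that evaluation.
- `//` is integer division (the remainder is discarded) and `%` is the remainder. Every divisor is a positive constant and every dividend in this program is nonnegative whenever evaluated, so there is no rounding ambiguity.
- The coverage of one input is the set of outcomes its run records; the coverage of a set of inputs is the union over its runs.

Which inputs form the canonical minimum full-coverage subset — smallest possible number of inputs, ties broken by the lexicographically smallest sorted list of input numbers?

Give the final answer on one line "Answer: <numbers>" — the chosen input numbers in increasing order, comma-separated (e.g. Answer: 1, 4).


input #1, n=18: outcomes B1=F, B2=S, B3=F, B4=E, B5=E, B7=F, B8=T, B9=E
input #2, n=9: outcomes B1=T, B2=E, B7=F, B8=T, B9=E
input #3, n=10: outcomes B1=F, B2=S, B3=F, B4=E, B5=E, B7=F, B8=T, B9=E
input #4, n=29: outcomes B1=F, B2=S, B3=F, B4=E, B5=S, B7=T, B7=F, B8=T, B9=E
the full pool covers 12 outcomes: B1=T, B1=F, B2=S, B2=E, B3=F, B4=E, B5=S, B5=E, B7=T, B7=F, B8=T, B9=E
no size-1 subset reaches all 12 outcomes (best union: 9/12)
no size-2 subset reaches all 12 outcomes (best union: 11/12)
inputs {1, 2, 4} (size 3) cover everything; no size-3 subset with a lexicographically smaller index list covers all 12
Answer: 1, 2, 4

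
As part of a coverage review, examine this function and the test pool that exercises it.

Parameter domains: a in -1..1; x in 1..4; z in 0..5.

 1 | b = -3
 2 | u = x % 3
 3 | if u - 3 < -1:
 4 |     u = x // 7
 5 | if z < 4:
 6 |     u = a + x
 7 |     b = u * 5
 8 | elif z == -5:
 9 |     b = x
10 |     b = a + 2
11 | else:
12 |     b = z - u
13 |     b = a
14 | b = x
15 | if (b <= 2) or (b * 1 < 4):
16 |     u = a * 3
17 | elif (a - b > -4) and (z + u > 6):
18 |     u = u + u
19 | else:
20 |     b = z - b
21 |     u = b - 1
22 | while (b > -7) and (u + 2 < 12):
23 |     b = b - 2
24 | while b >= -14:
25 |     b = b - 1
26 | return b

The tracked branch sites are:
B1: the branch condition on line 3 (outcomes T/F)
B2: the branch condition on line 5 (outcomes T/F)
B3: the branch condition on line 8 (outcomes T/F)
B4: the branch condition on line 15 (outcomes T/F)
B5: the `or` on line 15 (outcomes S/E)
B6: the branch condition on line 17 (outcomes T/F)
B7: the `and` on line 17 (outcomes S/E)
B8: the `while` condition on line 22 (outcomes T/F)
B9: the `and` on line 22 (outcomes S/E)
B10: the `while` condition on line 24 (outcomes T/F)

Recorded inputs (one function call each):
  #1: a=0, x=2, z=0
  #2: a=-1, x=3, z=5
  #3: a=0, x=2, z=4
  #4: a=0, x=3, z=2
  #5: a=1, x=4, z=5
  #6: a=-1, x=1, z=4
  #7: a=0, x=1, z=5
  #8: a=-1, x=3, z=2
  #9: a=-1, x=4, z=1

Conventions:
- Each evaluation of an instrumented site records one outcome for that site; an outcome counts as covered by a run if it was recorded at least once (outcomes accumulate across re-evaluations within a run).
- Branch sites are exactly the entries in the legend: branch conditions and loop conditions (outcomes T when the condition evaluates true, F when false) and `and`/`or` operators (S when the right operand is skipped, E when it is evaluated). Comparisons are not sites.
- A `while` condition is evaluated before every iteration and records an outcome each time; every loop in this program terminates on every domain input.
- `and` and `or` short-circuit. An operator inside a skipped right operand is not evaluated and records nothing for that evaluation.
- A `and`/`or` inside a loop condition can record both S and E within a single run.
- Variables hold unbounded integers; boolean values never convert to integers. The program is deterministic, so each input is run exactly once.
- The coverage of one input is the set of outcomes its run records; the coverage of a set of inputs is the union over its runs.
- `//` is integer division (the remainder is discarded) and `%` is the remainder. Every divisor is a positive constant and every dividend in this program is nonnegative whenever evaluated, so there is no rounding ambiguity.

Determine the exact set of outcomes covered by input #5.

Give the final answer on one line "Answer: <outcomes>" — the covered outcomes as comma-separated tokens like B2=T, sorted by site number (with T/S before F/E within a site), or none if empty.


Tracing the run of input #5 (a=1, x=4, z=5):
  B1->T, B2->F, B3->F, B5->E, B4->F, B7->E, B6->F, B9->E, B8->T, B9->E
  B8->T, B9->E, B8->T, B9->E, B8->T, B9->S, B8->F, B10->T, B10->T, B10->T
  B10->T, B10->T, B10->T, B10->T, B10->T, B10->F
collecting distinct outcomes: B1=T, B2=F, B3=F, B4=F, B5=E, B6=F, B7=E, B8=T, B8=F, B9=S, B9=E, B10=T, B10=F
Answer: B1=T, B2=F, B3=F, B4=F, B5=E, B6=F, B7=E, B8=T, B8=F, B9=S, B9=E, B10=T, B10=F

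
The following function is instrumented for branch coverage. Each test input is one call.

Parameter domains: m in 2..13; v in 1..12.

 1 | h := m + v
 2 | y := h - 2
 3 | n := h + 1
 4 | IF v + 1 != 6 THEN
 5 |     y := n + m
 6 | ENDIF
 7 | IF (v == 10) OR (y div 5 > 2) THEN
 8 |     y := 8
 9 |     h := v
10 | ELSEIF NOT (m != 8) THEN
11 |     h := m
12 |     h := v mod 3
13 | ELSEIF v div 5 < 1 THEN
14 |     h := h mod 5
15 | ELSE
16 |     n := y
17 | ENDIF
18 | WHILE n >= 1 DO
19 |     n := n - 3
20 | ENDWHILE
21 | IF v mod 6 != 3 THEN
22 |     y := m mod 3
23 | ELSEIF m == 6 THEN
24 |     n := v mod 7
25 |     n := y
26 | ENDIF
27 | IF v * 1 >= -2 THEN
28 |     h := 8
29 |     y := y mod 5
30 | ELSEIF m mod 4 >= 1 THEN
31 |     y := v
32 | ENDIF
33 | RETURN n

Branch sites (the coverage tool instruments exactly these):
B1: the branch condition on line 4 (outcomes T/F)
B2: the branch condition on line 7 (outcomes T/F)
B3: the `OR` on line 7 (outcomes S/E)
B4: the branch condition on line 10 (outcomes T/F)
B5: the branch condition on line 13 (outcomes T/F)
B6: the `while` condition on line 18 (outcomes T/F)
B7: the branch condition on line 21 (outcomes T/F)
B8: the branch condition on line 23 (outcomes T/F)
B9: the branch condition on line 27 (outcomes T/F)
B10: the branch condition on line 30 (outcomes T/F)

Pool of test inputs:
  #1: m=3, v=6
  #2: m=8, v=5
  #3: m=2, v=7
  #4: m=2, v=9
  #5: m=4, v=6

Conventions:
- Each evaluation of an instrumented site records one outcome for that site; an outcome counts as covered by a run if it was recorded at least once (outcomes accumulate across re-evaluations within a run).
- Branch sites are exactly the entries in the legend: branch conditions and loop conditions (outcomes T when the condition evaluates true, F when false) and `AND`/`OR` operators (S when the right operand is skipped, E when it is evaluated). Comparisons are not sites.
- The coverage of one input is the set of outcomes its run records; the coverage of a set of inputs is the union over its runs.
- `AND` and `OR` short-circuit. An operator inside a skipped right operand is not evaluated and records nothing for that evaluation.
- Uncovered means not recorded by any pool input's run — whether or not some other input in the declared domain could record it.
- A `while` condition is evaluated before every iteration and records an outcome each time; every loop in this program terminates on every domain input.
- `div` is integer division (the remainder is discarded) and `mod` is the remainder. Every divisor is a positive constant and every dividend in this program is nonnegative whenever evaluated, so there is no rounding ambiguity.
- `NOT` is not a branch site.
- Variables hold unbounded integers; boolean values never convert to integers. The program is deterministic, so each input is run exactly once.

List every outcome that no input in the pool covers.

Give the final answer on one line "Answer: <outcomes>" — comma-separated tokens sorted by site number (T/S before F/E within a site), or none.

#1 (m=3, v=6) -> covered: B1=T, B2=F, B3=E, B4=F, B5=F, B6=T, B6=F, B7=T, B9=T
#2 (m=8, v=5) -> covered: B1=F, B2=F, B3=E, B4=T, B6=T, B6=F, B7=T, B9=T
#3 (m=2, v=7) -> covered: B1=T, B2=F, B3=E, B4=F, B5=F, B6=T, B6=F, B7=T, B9=T
#4 (m=2, v=9) -> covered: B1=T, B2=F, B3=E, B4=F, B5=F, B6=T, B6=F, B7=F, B8=F, B9=T
#5 (m=4, v=6) -> covered: B1=T, B2=T, B3=E, B6=T, B6=F, B7=T, B9=T
union over the pool: B1=T, B1=F, B2=T, B2=F, B3=E, B4=T, B4=F, B5=F, B6=T, B6=F, B7=T, B7=F, B8=F, B9=T
uncovered (6 of 20): B3=S, B5=T, B8=T, B9=F, B10=T, B10=F

Answer: B3=S, B5=T, B8=T, B9=F, B10=T, B10=F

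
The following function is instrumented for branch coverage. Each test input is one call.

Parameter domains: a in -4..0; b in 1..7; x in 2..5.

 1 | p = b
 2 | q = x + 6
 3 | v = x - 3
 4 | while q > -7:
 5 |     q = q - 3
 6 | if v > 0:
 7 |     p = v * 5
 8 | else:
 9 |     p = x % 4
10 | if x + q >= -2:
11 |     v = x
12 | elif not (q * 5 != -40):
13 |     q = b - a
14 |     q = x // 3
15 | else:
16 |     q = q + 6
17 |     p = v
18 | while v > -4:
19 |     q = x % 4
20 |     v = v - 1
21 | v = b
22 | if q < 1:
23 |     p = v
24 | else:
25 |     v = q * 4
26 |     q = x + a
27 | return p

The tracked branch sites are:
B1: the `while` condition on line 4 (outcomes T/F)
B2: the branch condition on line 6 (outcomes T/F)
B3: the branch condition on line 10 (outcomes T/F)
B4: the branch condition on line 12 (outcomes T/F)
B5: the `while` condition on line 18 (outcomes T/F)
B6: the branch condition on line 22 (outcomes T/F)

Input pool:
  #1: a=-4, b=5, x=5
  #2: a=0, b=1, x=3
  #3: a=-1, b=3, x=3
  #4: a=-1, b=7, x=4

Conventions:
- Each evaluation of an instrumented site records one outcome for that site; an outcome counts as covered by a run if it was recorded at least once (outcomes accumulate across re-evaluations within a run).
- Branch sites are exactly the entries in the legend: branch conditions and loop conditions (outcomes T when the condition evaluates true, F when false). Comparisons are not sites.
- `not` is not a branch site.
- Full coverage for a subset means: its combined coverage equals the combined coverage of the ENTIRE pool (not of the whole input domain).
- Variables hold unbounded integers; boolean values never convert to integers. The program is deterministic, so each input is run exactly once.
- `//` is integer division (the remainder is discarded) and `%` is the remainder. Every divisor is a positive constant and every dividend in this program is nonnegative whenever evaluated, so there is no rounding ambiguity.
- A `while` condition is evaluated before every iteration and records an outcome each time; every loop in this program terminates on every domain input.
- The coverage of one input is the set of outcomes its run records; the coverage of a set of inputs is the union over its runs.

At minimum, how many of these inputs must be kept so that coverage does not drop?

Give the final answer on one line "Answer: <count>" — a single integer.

run #1 (a=-4, b=5, x=5) records B1=T, B1=F, B2=T, B3=T, B5=T, B5=F, B6=F
run #2 (a=0, b=1, x=3) records B1=T, B1=F, B2=F, B3=F, B4=F, B5=T, B5=F, B6=F
run #3 (a=-1, b=3, x=3) records B1=T, B1=F, B2=F, B3=F, B4=F, B5=T, B5=F, B6=F
run #4 (a=-1, b=7, x=4) records B1=T, B1=F, B2=T, B3=F, B4=T, B5=T, B5=F, B6=T
the full pool covers 12 outcomes: B1=T, B1=F, B2=T, B2=F, B3=T, B3=F, B4=T, B4=F, B5=T, B5=F, B6=T, B6=F
size 1 is not enough: best union over all size-1 subsets is 8/12
size 2 is not enough: best union over all size-2 subsets is 11/12
the canonical winner is {1, 2, 4}: size 3, full 12-outcome coverage, earliest index list among size-3 covers

Answer: 3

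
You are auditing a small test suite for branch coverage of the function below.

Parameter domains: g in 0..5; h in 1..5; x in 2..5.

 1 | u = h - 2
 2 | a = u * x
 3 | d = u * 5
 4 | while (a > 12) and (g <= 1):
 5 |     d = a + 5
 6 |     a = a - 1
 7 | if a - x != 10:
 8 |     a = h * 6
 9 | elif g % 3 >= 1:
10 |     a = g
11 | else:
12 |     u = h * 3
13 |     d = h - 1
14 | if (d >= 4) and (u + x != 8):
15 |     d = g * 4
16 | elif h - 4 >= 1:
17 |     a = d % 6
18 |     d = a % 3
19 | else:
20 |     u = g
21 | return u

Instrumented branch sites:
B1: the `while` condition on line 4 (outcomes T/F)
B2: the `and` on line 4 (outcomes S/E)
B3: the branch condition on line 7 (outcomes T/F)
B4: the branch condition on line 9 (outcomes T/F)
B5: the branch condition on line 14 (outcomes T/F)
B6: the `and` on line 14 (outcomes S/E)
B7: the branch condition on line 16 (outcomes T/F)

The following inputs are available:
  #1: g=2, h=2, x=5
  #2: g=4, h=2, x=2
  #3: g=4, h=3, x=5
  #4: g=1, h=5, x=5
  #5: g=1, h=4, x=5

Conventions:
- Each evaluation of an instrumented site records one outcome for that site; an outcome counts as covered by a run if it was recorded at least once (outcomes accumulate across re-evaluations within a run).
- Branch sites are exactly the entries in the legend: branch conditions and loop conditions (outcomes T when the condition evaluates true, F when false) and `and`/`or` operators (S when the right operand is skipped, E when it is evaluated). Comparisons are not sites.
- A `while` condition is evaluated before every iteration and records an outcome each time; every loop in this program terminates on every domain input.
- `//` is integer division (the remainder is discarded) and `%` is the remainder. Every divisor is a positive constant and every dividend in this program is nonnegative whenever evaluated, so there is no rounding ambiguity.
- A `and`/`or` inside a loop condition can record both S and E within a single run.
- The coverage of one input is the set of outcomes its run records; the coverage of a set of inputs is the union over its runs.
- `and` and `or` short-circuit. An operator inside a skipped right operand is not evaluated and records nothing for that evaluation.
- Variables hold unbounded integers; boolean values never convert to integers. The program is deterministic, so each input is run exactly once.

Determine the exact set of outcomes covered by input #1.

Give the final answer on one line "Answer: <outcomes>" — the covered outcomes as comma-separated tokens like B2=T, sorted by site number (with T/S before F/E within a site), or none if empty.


Event log for input #1 (g=2, h=2, x=5):
  B2->S, B1->F, B3->T, B6->S, B5->F, B7->F
deduplicating events, the covered set is: B1=F, B2=S, B3=T, B5=F, B6=S, B7=F
Answer: B1=F, B2=S, B3=T, B5=F, B6=S, B7=F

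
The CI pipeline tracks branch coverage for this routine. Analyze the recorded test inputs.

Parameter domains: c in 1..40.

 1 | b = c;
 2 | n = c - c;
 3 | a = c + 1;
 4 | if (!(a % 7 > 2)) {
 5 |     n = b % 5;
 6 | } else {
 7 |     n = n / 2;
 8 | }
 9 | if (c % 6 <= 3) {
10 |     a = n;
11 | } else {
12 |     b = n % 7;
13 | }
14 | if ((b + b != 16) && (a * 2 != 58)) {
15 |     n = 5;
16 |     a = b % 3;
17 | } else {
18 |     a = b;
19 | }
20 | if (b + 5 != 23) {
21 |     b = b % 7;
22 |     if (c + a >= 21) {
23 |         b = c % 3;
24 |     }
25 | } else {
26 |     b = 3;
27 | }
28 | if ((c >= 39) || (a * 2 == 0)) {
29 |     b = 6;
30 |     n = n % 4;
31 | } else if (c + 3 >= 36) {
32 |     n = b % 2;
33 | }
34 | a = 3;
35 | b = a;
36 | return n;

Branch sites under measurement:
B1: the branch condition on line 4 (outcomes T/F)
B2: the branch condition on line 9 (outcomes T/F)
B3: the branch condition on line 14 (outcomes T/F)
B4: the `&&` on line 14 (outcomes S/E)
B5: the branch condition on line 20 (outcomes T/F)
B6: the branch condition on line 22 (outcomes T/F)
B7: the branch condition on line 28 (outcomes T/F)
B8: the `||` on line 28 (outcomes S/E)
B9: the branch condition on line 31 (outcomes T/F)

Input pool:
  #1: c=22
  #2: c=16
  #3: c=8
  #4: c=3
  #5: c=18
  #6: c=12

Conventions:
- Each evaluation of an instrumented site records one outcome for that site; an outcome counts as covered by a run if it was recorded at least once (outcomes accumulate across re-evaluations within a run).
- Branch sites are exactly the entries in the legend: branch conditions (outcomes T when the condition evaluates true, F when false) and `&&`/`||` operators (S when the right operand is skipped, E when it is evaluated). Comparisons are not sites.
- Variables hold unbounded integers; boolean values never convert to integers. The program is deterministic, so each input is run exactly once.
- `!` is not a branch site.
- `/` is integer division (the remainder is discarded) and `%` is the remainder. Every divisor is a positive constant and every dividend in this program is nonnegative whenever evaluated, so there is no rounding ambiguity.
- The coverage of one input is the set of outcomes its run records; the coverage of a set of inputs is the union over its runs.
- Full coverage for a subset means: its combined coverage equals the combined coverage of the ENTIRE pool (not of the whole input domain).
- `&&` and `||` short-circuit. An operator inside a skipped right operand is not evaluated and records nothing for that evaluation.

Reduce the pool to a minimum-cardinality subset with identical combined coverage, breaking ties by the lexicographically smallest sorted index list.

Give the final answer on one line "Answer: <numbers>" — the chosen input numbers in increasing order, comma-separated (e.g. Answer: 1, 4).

test 1 (c=22) fires B1->T, B2->F, B4->E, B3->T, B5->T, B6->T, B8->E, B7->F, B9->F; hits B1=T, B2=F, B3=T, B4=E, B5=T, B6=T, B7=F, B8=E, B9=F
test 2 (c=16) fires B1->F, B2->F, B4->E, B3->T, B5->T, B6->F, B8->E, B7->T; hits B1=F, B2=F, B3=T, B4=E, B5=T, B6=F, B7=T, B8=E
test 3 (c=8) fires B1->T, B2->T, B4->S, B3->F, B5->T, B6->F, B8->E, B7->F, B9->F; hits B1=T, B2=T, B3=F, B4=S, B5=T, B6=F, B7=F, B8=E, B9=F
test 4 (c=3) fires B1->F, B2->T, B4->E, B3->T, B5->T, B6->F, B8->E, B7->T; hits B1=F, B2=T, B3=T, B4=E, B5=T, B6=F, B7=T, B8=E
test 5 (c=18) fires B1->F, B2->T, B4->E, B3->T, B5->F, B8->E, B7->T; hits B1=F, B2=T, B3=T, B4=E, B5=F, B7=T, B8=E
test 6 (c=12) fires B1->F, B2->T, B4->E, B3->T, B5->T, B6->F, B8->E, B7->T; hits B1=F, B2=T, B3=T, B4=E, B5=T, B6=F, B7=T, B8=E
together the pool reaches 16 outcomes: B1=T, B1=F, B2=T, B2=F, B3=T, B3=F, B4=S, B4=E, B5=T, B5=F, B6=T, B6=F, B7=T, B7=F, B8=E, B9=F
checked all size-1 subsets: none covers 16 outcomes (max 9/16)
checked all size-2 subsets: none covers 16 outcomes (max 14/16)
inputs {1, 3, 5} (size 3) cover everything; no size-3 subset with a lexicographically smaller index list covers all 16

Answer: 1, 3, 5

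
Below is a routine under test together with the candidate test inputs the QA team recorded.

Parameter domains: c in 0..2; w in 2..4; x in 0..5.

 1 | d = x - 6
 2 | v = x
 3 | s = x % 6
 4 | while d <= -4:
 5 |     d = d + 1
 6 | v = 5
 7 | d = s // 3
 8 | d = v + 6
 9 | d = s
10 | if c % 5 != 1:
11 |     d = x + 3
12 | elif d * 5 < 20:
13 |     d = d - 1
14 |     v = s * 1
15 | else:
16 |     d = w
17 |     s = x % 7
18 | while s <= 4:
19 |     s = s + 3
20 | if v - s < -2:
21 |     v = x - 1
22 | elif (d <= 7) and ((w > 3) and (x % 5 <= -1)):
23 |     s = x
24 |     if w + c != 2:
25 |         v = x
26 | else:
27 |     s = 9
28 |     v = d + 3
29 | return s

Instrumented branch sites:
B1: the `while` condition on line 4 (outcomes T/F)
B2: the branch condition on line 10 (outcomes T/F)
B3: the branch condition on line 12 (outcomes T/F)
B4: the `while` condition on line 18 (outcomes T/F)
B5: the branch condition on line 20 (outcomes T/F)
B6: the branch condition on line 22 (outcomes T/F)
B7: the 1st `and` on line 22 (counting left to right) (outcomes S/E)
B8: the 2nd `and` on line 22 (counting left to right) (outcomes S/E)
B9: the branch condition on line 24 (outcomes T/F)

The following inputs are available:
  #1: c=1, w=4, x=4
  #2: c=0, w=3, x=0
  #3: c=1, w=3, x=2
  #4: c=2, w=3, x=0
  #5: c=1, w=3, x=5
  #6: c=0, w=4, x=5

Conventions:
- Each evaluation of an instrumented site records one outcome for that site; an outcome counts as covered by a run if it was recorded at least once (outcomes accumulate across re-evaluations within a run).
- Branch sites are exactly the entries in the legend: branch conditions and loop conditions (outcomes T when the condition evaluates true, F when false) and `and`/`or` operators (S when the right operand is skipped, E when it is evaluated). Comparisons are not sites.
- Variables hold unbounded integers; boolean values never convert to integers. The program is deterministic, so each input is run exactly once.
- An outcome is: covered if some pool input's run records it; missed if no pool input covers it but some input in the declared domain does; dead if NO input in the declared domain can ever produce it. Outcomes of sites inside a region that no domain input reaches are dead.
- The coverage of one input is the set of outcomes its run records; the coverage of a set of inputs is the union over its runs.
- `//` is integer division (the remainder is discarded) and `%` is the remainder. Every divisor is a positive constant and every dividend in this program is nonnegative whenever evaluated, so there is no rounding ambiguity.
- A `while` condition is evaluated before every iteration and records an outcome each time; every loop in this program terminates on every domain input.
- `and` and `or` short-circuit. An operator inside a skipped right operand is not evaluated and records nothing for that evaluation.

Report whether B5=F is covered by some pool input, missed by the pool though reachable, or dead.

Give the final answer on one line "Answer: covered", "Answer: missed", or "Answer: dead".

B5=F is recorded by pool input(s) 1, 2, 4, 5, 6 -> covered

Answer: covered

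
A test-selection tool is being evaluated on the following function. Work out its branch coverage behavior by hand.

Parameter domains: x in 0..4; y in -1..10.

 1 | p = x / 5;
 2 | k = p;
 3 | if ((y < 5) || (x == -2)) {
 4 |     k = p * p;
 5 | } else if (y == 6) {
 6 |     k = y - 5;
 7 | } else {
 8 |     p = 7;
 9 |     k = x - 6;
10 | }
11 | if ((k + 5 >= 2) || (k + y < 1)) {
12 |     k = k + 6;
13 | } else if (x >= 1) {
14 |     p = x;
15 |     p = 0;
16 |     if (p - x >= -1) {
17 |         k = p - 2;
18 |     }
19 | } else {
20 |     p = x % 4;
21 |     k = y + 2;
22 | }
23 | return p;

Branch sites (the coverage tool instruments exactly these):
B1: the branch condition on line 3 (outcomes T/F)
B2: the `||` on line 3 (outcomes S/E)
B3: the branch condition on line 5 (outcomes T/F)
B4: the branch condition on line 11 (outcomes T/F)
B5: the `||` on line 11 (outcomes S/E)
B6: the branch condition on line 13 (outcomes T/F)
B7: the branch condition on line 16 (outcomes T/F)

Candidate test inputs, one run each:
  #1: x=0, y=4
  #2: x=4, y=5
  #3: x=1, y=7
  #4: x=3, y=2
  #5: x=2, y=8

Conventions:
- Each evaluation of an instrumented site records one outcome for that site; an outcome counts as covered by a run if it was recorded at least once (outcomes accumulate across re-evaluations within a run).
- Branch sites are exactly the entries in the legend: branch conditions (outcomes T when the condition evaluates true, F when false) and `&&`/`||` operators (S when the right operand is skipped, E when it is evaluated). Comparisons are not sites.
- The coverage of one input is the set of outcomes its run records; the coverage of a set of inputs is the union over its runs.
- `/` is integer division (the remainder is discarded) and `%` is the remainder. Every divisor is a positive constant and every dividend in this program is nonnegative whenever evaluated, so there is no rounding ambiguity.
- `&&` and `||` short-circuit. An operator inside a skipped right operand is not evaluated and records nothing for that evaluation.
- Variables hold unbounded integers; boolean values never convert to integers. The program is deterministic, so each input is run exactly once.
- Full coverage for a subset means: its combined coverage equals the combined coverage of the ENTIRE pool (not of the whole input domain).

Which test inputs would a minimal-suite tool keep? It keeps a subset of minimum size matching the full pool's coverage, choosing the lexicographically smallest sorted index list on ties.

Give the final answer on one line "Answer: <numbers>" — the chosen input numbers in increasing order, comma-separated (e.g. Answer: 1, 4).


#1 (x=0, y=4) -> B2->S, B1->T, B5->S, B4->T; covered: B1=T, B2=S, B4=T, B5=S
#2 (x=4, y=5) -> B2->E, B1->F, B3->F, B5->S, B4->T; covered: B1=F, B2=E, B3=F, B4=T, B5=S
#3 (x=1, y=7) -> B2->E, B1->F, B3->F, B5->E, B4->F, B6->T, B7->T; covered: B1=F, B2=E, B3=F, B4=F, B5=E, B6=T, B7=T
#4 (x=3, y=2) -> B2->S, B1->T, B5->S, B4->T; covered: B1=T, B2=S, B4=T, B5=S
#5 (x=2, y=8) -> B2->E, B1->F, B3->F, B5->E, B4->F, B6->T, B7->F; covered: B1=F, B2=E, B3=F, B4=F, B5=E, B6=T, B7=F
together the pool reaches 12 outcomes: B1=T, B1=F, B2=S, B2=E, B3=F, B4=T, B4=F, B5=S, B5=E, B6=T, B7=T, B7=F
size 1 is not enough: best union over all size-1 subsets is 7/12
size 2 is not enough: best union over all size-2 subsets is 11/12
at size 3, {1, 3, 5} reaches all 12 outcomes; every lexicographically earlier size-3 subset fails
Answer: 1, 3, 5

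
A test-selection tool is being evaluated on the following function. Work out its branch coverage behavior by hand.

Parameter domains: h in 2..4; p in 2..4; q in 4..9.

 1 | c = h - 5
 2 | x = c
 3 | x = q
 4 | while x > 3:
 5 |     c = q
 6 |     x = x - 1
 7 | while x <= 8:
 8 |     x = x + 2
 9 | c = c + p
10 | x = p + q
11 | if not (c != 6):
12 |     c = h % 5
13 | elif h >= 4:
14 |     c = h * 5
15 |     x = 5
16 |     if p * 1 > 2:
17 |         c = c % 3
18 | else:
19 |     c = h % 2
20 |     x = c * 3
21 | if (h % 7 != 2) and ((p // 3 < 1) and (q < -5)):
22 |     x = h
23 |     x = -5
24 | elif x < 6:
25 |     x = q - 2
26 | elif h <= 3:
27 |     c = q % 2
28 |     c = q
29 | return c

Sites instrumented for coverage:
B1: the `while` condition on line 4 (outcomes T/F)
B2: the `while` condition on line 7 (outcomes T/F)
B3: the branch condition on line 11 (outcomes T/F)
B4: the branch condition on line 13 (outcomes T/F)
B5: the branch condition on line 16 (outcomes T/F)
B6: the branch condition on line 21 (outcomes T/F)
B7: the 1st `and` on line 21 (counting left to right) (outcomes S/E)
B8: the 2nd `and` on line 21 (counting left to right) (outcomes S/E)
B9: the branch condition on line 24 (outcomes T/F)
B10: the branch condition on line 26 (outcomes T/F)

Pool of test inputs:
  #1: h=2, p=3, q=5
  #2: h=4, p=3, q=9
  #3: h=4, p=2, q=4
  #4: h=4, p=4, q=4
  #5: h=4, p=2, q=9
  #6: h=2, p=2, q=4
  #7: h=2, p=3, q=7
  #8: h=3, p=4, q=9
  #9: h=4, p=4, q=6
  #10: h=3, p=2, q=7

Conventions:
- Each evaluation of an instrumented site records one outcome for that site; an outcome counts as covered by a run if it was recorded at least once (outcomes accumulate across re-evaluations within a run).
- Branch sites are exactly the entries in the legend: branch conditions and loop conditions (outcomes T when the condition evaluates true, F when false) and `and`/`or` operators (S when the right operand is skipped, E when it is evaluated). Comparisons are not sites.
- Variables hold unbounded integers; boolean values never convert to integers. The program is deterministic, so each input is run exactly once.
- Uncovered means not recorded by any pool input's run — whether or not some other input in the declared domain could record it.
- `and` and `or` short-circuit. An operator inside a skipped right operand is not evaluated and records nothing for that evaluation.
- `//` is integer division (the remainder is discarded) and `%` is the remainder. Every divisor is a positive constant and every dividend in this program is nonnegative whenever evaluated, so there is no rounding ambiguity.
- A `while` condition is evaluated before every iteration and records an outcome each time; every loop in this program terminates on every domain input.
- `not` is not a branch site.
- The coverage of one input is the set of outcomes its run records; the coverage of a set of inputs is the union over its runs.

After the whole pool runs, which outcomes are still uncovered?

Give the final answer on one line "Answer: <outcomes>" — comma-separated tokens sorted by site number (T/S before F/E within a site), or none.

input #1, h=2, p=3, q=5: events B1->T, B1->T, B1->F, B2->T, B2->T, B2->T, B2->F, B3->F, B4->F, B7->S, B6->F, B9->T; outcomes B1=T, B1=F, B2=T, B2=F, B3=F, B4=F, B6=F, B7=S, B9=T
input #2, h=4, p=3, q=9: events B1->T, B1->T, B1->T, B1->T, B1->T, B1->T, B1->F, B2->T, B2->T, B2->T, B2->F, B3->F, B4->T, B5->T, ...; outcomes B1=T, B1=F, B2=T, B2=F, B3=F, B4=T, B5=T, B6=F, B7=E, B8=S, B9=T
input #3, h=4, p=2, q=4: events B1->T, B1->F, B2->T, B2->T, B2->T, B2->F, B3->T, B7->E, B8->E, B6->F, B9->F, B10->F; outcomes B1=T, B1=F, B2=T, B2=F, B3=T, B6=F, B7=E, B8=E, B9=F, B10=F
input #4, h=4, p=4, q=4: events B1->T, B1->F, B2->T, B2->T, B2->T, B2->F, B3->F, B4->T, B5->T, B7->E, B8->S, B6->F, B9->T; outcomes B1=T, B1=F, B2=T, B2=F, B3=F, B4=T, B5=T, B6=F, B7=E, B8=S, B9=T
input #5, h=4, p=2, q=9: events B1->T, B1->T, B1->T, B1->T, B1->T, B1->T, B1->F, B2->T, B2->T, B2->T, B2->F, B3->F, B4->T, B5->F, ...; outcomes B1=T, B1=F, B2=T, B2=F, B3=F, B4=T, B5=F, B6=F, B7=E, B8=E, B9=T
input #6, h=2, p=2, q=4: events B1->T, B1->F, B2->T, B2->T, B2->T, B2->F, B3->T, B7->S, B6->F, B9->F, B10->T; outcomes B1=T, B1=F, B2=T, B2=F, B3=T, B6=F, B7=S, B9=F, B10=T
input #7, h=2, p=3, q=7: events B1->T, B1->T, B1->T, B1->T, B1->F, B2->T, B2->T, B2->T, B2->F, B3->F, B4->F, B7->S, B6->F, B9->T; outcomes B1=T, B1=F, B2=T, B2=F, B3=F, B4=F, B6=F, B7=S, B9=T
input #8, h=3, p=4, q=9: events B1->T, B1->T, B1->T, B1->T, B1->T, B1->T, B1->F, B2->T, B2->T, B2->T, B2->F, B3->F, B4->F, B7->E, ...; outcomes B1=T, B1=F, B2=T, B2=F, B3=F, B4=F, B6=F, B7=E, B8=S, B9=T
input #9, h=4, p=4, q=6: events B1->T, B1->T, B1->T, B1->F, B2->T, B2->T, B2->T, B2->F, B3->F, B4->T, B5->T, B7->E, B8->S, B6->F, ...; outcomes B1=T, B1=F, B2=T, B2=F, B3=F, B4=T, B5=T, B6=F, B7=E, B8=S, B9=T
input #10, h=3, p=2, q=7: events B1->T, B1->T, B1->T, B1->T, B1->F, B2->T, B2->T, B2->T, B2->F, B3->F, B4->F, B7->E, B8->E, B6->F, ...; outcomes B1=T, B1=F, B2=T, B2=F, B3=F, B4=F, B6=F, B7=E, B8=E, B9=T
union over the pool: B1=T, B1=F, B2=T, B2=F, B3=T, B3=F, B4=T, B4=F, B5=T, B5=F, B6=F, B7=S, B7=E, B8=S, B8=E, B9=T, B9=F, B10=T, B10=F
uncovered (1 of 20): B6=T

Answer: B6=T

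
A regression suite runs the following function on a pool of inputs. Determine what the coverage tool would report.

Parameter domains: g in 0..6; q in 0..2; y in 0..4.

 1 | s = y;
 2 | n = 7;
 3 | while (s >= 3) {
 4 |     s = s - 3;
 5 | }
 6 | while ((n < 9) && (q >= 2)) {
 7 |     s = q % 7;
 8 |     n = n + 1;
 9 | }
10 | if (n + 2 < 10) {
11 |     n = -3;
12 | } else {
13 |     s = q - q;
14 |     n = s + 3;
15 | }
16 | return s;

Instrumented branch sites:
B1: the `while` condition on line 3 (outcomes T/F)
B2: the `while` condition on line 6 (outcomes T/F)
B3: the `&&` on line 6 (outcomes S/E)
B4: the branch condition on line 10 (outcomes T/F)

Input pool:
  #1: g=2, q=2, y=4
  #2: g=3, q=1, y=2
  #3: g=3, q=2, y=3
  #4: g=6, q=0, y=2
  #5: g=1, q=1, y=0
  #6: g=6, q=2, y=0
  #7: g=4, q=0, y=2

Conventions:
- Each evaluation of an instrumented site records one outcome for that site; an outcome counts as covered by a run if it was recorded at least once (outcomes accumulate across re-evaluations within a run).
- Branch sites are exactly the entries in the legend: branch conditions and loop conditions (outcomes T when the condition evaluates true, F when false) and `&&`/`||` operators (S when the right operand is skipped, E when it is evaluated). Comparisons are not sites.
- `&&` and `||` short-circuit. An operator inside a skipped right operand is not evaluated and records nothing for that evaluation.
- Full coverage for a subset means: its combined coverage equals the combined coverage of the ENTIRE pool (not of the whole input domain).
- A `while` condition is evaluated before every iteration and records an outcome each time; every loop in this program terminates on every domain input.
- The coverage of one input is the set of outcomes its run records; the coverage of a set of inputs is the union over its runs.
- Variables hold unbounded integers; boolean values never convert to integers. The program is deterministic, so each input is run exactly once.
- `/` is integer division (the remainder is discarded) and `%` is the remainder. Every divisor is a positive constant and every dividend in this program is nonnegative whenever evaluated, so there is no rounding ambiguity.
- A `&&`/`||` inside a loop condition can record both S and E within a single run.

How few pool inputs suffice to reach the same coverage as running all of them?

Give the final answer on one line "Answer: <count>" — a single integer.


#1 (g=2, q=2, y=4) -> covered: B1=T, B1=F, B2=T, B2=F, B3=S, B3=E, B4=F
#2 (g=3, q=1, y=2) -> covered: B1=F, B2=F, B3=E, B4=T
#3 (g=3, q=2, y=3) -> covered: B1=T, B1=F, B2=T, B2=F, B3=S, B3=E, B4=F
#4 (g=6, q=0, y=2) -> covered: B1=F, B2=F, B3=E, B4=T
#5 (g=1, q=1, y=0) -> covered: B1=F, B2=F, B3=E, B4=T
#6 (g=6, q=2, y=0) -> covered: B1=F, B2=T, B2=F, B3=S, B3=E, B4=F
#7 (g=4, q=0, y=2) -> covered: B1=F, B2=F, B3=E, B4=T
pool-wide coverage (8 outcomes): B1=T, B1=F, B2=T, B2=F, B3=S, B3=E, B4=T, B4=F
checked all size-1 subsets: none covers 8 outcomes (max 7/8)
size 2: inputs {1, 2} cover all 8 outcomes, and no lexicographically smaller subset of this size does
Answer: 2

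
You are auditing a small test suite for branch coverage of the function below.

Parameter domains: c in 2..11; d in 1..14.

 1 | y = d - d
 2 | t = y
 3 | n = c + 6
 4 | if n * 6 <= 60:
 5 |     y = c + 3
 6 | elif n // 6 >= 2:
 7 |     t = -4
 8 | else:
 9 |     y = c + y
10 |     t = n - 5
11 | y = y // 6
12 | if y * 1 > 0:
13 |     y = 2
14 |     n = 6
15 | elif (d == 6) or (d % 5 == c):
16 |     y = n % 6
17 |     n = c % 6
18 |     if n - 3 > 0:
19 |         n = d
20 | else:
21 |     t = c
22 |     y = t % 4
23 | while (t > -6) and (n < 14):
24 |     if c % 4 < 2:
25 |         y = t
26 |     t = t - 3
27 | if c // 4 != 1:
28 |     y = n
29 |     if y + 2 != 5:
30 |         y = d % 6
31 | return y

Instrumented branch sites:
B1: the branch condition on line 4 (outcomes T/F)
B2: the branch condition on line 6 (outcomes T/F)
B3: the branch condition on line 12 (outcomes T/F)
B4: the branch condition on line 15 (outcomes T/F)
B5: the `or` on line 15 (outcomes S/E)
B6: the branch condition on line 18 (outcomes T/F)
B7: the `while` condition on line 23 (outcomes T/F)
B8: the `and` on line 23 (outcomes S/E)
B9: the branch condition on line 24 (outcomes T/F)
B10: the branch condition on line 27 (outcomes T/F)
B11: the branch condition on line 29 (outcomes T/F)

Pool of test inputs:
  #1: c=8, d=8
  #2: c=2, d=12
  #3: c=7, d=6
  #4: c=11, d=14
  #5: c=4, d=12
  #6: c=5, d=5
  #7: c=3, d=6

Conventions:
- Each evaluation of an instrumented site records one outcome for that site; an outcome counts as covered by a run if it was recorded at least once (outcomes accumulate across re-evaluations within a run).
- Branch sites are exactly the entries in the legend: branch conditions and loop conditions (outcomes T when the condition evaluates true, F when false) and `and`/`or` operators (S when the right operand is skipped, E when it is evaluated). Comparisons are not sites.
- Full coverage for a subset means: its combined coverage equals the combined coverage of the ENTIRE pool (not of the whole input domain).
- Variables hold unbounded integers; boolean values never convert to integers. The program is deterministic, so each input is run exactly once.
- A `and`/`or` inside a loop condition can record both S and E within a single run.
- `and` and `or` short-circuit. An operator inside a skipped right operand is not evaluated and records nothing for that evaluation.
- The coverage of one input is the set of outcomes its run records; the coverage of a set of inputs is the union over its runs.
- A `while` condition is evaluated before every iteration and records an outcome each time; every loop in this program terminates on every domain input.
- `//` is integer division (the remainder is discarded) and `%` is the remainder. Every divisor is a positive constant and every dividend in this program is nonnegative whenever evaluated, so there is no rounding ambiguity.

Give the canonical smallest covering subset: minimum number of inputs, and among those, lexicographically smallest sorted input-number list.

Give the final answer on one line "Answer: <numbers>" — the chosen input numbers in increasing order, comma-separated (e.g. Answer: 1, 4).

input #1 (c=8, d=8): events B1->F, B2->T, B3->F, B5->E, B4->F, B8->E, B7->F, B10->T, B11->T; covers B1=F, B2=T, B3=F, B4=F, B5=E, B7=F, B8=E, B10=T, B11=T
input #2 (c=2, d=12): events B1->T, B3->F, B5->E, B4->T, B6->F, B8->E, B7->T, B9->F, B8->E, B7->T, B9->F, B8->S, B7->F, B10->T, ...; covers B1=T, B3=F, B4=T, B5=E, B6=F, B7=T, B7=F, B8=S, B8=E, B9=F, B10=T, B11=T
input #3 (c=7, d=6): events B1->F, B2->T, B3->F, B5->S, B4->T, B6->F, B8->E, B7->T, B9->F, B8->S, B7->F, B10->F; covers B1=F, B2=T, B3=F, B4=T, B5=S, B6=F, B7=T, B7=F, B8=S, B8=E, B9=F, B10=F
input #4 (c=11, d=14): events B1->F, B2->T, B3->F, B5->E, B4->F, B8->E, B7->F, B10->T, B11->T; covers B1=F, B2=T, B3=F, B4=F, B5=E, B7=F, B8=E, B10=T, B11=T
input #5 (c=4, d=12): events B1->T, B3->T, B8->E, B7->T, B9->T, B8->E, B7->T, B9->T, B8->S, B7->F, B10->F; covers B1=T, B3=T, B7=T, B7=F, B8=S, B8=E, B9=T, B10=F
input #6 (c=5, d=5): events B1->F, B2->F, B3->F, B5->E, B4->F, B8->E, B7->T, B9->T, B8->E, B7->T, B9->T, B8->E, B7->T, B9->T, ...; covers B1=F, B2=F, B3=F, B4=F, B5=E, B7=T, B7=F, B8=S, B8=E, B9=T, B10=F
input #7 (c=3, d=6): events B1->T, B3->T, B8->E, B7->T, B9->F, B8->E, B7->T, B9->F, B8->S, B7->F, B10->T, B11->T; covers B1=T, B3=T, B7=T, B7=F, B8=S, B8=E, B9=F, B10=T, B11=T
the full pool covers 20 outcomes: B1=T, B1=F, B2=T, B2=F, B3=T, B3=F, B4=T, B4=F, B5=S, B5=E, B6=F, B7=T, B7=F, B8=S, B8=E, B9=T, B9=F, B10=T, B10=F, B11=T
no size-1 subset reaches all 20 outcomes (best union: 12/20)
no size-2 subset reaches all 20 outcomes (best union: 17/20)
the canonical winner is {3, 6, 7}: size 3, full 20-outcome coverage, earliest index list among size-3 covers

Answer: 3, 6, 7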